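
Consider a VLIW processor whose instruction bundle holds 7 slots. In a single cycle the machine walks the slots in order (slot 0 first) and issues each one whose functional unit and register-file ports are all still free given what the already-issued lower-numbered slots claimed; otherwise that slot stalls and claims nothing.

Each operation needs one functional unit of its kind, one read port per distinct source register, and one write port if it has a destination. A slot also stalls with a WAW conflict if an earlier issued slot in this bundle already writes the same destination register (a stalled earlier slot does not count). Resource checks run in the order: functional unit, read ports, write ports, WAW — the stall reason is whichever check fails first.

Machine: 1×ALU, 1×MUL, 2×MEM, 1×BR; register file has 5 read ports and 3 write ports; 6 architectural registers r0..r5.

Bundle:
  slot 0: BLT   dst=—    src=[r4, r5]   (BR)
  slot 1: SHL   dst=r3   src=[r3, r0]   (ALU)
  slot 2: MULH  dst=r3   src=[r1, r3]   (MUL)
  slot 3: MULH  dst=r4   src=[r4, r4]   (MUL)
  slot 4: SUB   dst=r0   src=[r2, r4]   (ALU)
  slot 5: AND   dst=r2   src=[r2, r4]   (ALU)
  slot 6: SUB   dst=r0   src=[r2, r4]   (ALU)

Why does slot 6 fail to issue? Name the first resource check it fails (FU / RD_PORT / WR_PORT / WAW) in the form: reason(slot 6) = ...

#0 BR src=r4,r5 dispatched  <A:1 Mu:1 Ld:2 B:0 rd:3 wr:3>
#1 ALU src=r3,r0 dispatched  <A:0 Mu:1 Ld:2 B:0 rd:1 wr:2>
#2 MUL src=r1,r3 held:RD_PORT  <A:0 Mu:1 Ld:2 B:0 rd:1 wr:2>
#3 MUL src=r4,r4 dispatched  <A:0 Mu:0 Ld:2 B:0 rd:0 wr:1>
#4 ALU src=r2,r4 held:FU  <A:0 Mu:0 Ld:2 B:0 rd:0 wr:1>
#5 ALU src=r2,r4 held:FU  <A:0 Mu:0 Ld:2 B:0 rd:0 wr:1>
#6 ALU src=r2,r4 held:FU  <A:0 Mu:0 Ld:2 B:0 rd:0 wr:1>

reason(slot 6) = FU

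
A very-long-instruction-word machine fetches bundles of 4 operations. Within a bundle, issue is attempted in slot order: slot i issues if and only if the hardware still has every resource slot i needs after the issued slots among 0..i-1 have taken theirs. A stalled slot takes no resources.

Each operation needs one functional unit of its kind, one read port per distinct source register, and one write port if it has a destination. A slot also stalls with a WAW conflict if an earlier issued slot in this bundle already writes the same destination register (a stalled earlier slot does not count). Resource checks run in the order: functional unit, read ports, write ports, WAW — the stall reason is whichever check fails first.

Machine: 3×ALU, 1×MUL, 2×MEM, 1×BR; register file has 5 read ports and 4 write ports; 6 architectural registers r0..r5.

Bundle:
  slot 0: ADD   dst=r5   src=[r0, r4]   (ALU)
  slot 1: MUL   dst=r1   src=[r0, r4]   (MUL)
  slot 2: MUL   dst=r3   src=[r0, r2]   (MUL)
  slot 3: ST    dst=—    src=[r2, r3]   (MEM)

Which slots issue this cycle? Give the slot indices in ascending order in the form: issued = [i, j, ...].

#0 ALU src=r0,r4 dispatched  <A:2 Mu:1 Ld:2 B:1 rd:3 wr:3>
#1 MUL src=r0,r4 dispatched  <A:2 Mu:0 Ld:2 B:1 rd:1 wr:2>
#2 MUL src=r0,r2 held:FU  <A:2 Mu:0 Ld:2 B:1 rd:1 wr:2>
#3 MEM src=r2,r3 held:RD_PORT  <A:2 Mu:0 Ld:2 B:1 rd:1 wr:2>

issued = [0, 1]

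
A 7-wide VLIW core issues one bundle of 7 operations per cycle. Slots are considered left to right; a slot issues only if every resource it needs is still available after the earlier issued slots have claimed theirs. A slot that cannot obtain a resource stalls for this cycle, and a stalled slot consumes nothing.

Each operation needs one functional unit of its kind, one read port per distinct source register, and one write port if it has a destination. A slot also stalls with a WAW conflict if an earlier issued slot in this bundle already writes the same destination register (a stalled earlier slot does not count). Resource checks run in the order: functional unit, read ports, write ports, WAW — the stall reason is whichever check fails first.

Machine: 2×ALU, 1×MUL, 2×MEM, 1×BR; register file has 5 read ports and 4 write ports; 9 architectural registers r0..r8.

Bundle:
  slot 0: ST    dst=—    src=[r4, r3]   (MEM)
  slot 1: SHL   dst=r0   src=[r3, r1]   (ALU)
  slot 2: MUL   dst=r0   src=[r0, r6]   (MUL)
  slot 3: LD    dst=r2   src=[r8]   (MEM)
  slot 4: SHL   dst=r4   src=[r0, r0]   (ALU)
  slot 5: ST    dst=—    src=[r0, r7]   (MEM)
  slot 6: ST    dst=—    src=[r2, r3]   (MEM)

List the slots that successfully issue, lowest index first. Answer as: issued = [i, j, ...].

slot 0 (MEM): ISSUE — free A2,Mu1,Ld1,B1 rp3 wp4
slot 1 (ALU): ISSUE — free A1,Mu1,Ld1,B1 rp1 wp3
slot 2 (MUL): stall RD_PORT — free A1,Mu1,Ld1,B1 rp1 wp3
slot 3 (MEM): ISSUE — free A1,Mu1,Ld0,B1 rp0 wp2
slot 4 (ALU): stall RD_PORT — free A1,Mu1,Ld0,B1 rp0 wp2
slot 5 (MEM): stall FU — free A1,Mu1,Ld0,B1 rp0 wp2
slot 6 (MEM): stall FU — free A1,Mu1,Ld0,B1 rp0 wp2

issued = [0, 1, 3]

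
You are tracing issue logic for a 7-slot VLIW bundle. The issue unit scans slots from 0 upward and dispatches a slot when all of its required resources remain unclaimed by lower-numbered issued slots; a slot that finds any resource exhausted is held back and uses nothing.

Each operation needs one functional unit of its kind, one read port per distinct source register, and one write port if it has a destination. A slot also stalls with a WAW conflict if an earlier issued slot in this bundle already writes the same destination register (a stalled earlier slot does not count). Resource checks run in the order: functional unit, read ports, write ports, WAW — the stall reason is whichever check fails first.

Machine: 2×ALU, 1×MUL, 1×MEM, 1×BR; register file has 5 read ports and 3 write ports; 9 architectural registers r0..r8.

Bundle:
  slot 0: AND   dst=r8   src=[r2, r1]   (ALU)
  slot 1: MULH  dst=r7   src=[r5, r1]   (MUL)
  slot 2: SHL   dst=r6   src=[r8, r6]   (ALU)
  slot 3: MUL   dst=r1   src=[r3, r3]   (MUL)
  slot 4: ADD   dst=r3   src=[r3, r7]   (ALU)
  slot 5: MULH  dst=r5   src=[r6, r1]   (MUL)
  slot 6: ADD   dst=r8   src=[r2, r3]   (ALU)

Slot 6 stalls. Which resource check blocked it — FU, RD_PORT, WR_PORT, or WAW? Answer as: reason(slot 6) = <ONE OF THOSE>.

[0] ALU needs rd=2 wr=1: ok; after: ALU=1 MUL=1 MEM=1 BR=1, R=3, W=2
[1] MUL needs rd=2 wr=1: ok; after: ALU=1 MUL=0 MEM=1 BR=1, R=1, W=1
[2] ALU needs rd=2 wr=1: RD_PORT; after: ALU=1 MUL=0 MEM=1 BR=1, R=1, W=1
[3] MUL needs rd=1 wr=1: FU; after: ALU=1 MUL=0 MEM=1 BR=1, R=1, W=1
[4] ALU needs rd=2 wr=1: RD_PORT; after: ALU=1 MUL=0 MEM=1 BR=1, R=1, W=1
[5] MUL needs rd=2 wr=1: FU; after: ALU=1 MUL=0 MEM=1 BR=1, R=1, W=1
[6] ALU needs rd=2 wr=1: RD_PORT; after: ALU=1 MUL=0 MEM=1 BR=1, R=1, W=1

reason(slot 6) = RD_PORT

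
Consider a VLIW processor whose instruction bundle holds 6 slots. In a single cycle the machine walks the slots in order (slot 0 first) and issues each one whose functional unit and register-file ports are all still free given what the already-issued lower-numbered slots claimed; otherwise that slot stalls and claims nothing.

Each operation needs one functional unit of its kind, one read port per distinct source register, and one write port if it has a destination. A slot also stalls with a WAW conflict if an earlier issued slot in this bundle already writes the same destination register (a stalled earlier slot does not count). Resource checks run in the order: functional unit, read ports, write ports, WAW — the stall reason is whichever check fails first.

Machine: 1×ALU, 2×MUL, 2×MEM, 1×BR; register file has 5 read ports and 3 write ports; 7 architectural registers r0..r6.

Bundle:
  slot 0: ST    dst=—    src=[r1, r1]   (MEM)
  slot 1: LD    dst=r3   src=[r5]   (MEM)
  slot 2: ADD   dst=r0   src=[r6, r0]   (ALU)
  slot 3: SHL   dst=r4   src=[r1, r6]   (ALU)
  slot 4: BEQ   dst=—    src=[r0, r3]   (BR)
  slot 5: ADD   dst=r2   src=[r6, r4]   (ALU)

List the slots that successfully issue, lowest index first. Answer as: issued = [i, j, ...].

[0] MEM needs rd=1 wr=0: ok; after: ALU=1 MUL=2 MEM=1 BR=1, R=4, W=3
[1] MEM needs rd=1 wr=1: ok; after: ALU=1 MUL=2 MEM=0 BR=1, R=3, W=2
[2] ALU needs rd=2 wr=1: ok; after: ALU=0 MUL=2 MEM=0 BR=1, R=1, W=1
[3] ALU needs rd=2 wr=1: FU; after: ALU=0 MUL=2 MEM=0 BR=1, R=1, W=1
[4] BR needs rd=2 wr=0: RD_PORT; after: ALU=0 MUL=2 MEM=0 BR=1, R=1, W=1
[5] ALU needs rd=2 wr=1: FU; after: ALU=0 MUL=2 MEM=0 BR=1, R=1, W=1

issued = [0, 1, 2]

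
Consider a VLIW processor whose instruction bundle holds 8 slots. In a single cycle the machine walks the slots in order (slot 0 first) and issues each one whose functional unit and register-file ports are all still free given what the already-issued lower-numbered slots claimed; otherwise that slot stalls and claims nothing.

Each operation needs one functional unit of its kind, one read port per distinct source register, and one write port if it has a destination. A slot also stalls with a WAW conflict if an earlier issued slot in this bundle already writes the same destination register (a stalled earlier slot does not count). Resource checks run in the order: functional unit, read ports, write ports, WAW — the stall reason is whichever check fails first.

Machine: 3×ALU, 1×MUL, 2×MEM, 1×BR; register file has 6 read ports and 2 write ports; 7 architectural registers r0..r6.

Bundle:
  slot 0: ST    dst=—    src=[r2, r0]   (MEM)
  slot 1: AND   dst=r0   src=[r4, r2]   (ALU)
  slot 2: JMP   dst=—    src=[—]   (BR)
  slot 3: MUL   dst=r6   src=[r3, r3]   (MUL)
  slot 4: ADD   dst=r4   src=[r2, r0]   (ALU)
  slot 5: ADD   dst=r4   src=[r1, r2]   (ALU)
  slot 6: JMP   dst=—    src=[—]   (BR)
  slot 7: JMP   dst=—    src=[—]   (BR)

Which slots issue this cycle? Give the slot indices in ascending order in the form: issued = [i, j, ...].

issued = [0, 1, 2, 3]

slot 0 (MEM): ISSUE — free A3,Mu1,Ld1,B1 rp4 wp2
slot 1 (ALU): ISSUE — free A2,Mu1,Ld1,B1 rp2 wp1
slot 2 (BR): ISSUE — free A2,Mu1,Ld1,B0 rp2 wp1
slot 3 (MUL): ISSUE — free A2,Mu0,Ld1,B0 rp1 wp0
slot 4 (ALU): stall RD_PORT — free A2,Mu0,Ld1,B0 rp1 wp0
slot 5 (ALU): stall RD_PORT — free A2,Mu0,Ld1,B0 rp1 wp0
slot 6 (BR): stall FU — free A2,Mu0,Ld1,B0 rp1 wp0
slot 7 (BR): stall FU — free A2,Mu0,Ld1,B0 rp1 wp0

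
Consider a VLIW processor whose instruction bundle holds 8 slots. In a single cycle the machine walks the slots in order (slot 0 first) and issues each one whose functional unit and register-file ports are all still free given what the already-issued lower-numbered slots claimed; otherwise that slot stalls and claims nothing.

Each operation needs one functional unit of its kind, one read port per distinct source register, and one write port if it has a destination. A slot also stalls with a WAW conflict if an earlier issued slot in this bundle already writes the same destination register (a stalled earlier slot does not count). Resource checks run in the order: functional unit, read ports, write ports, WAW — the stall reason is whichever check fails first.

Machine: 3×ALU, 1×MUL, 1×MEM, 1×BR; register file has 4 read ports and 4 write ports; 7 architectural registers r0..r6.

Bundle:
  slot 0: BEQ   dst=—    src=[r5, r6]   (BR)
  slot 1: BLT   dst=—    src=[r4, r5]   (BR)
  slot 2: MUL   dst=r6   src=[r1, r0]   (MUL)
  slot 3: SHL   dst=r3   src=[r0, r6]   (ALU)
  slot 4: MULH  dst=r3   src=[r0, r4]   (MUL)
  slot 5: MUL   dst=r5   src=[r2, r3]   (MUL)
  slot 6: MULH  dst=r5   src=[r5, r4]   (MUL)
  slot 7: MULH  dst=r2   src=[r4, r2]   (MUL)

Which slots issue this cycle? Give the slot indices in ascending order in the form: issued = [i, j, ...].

issued = [0, 2]

slot 0 (BR): ISSUE — free A3,Mu1,Ld1,B0 rp2 wp4
slot 1 (BR): stall FU — free A3,Mu1,Ld1,B0 rp2 wp4
slot 2 (MUL): ISSUE — free A3,Mu0,Ld1,B0 rp0 wp3
slot 3 (ALU): stall RD_PORT — free A3,Mu0,Ld1,B0 rp0 wp3
slot 4 (MUL): stall FU — free A3,Mu0,Ld1,B0 rp0 wp3
slot 5 (MUL): stall FU — free A3,Mu0,Ld1,B0 rp0 wp3
slot 6 (MUL): stall FU — free A3,Mu0,Ld1,B0 rp0 wp3
slot 7 (MUL): stall FU — free A3,Mu0,Ld1,B0 rp0 wp3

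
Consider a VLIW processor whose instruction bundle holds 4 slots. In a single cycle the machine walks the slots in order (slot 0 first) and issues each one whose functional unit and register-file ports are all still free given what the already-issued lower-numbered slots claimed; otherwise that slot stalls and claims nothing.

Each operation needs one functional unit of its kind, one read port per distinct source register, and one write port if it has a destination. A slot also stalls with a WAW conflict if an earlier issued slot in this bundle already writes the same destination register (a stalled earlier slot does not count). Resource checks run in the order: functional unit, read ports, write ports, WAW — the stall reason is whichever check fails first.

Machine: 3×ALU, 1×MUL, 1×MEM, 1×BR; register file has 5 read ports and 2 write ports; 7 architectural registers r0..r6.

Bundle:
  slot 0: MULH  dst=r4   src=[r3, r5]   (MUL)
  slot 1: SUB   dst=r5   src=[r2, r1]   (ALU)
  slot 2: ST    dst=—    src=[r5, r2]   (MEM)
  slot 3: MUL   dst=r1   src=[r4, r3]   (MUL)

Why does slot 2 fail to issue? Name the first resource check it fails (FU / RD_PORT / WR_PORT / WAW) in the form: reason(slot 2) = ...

reason(slot 2) = RD_PORT

(0) want 1×MUL +2rd +1wr — yes → AL3|MU0|ME1|BR1|rd3|wr1
(1) want 1×ALU +2rd +1wr — yes → AL2|MU0|ME1|BR1|rd1|wr0
(2) want 1×MEM +2rd +0wr — RD_PORT → AL2|MU0|ME1|BR1|rd1|wr0
(3) want 1×MUL +2rd +1wr — FU → AL2|MU0|ME1|BR1|rd1|wr0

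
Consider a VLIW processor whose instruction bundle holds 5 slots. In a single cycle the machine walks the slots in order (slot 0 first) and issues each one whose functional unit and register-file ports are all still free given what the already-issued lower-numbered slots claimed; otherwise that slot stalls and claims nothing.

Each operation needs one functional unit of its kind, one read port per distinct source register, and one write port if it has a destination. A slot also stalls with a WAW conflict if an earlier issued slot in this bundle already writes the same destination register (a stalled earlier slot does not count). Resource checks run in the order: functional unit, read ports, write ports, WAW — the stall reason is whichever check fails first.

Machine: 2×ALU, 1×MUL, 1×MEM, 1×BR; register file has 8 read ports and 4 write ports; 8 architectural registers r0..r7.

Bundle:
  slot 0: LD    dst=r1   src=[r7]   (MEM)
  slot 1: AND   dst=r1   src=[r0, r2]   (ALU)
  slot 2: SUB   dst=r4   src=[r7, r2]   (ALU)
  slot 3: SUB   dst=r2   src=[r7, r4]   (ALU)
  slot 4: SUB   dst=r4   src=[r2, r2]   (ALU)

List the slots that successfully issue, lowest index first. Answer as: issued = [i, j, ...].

issued = [0, 2, 3]

[0] MEM needs rd=1 wr=1: ok; after: ALU=2 MUL=1 MEM=0 BR=1, R=7, W=3
[1] ALU needs rd=2 wr=1: WAW; after: ALU=2 MUL=1 MEM=0 BR=1, R=7, W=3
[2] ALU needs rd=2 wr=1: ok; after: ALU=1 MUL=1 MEM=0 BR=1, R=5, W=2
[3] ALU needs rd=2 wr=1: ok; after: ALU=0 MUL=1 MEM=0 BR=1, R=3, W=1
[4] ALU needs rd=1 wr=1: FU; after: ALU=0 MUL=1 MEM=0 BR=1, R=3, W=1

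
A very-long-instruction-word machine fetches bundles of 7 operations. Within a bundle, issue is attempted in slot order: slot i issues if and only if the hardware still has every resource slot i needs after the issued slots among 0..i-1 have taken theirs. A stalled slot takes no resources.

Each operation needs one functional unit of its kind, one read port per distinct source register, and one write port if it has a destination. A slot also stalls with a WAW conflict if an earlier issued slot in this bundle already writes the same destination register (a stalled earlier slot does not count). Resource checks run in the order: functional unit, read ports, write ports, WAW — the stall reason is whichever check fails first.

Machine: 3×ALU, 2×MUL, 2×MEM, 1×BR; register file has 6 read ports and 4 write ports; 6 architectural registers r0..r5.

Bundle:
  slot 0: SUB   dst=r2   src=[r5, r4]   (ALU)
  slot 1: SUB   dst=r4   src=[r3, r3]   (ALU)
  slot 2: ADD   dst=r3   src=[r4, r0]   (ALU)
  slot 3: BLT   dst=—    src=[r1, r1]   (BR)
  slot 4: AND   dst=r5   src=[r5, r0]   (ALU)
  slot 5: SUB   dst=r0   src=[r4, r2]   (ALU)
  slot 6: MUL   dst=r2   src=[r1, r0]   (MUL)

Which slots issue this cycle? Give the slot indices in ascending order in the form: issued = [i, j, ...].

issued = [0, 1, 2, 3]

  0. ALU→r2 ⇒ go  {2A/2Mu/2Ld/1B | 4r 3w}
  1. ALU→r4 ⇒ go  {1A/2Mu/2Ld/1B | 3r 2w}
  2. ALU→r3 ⇒ go  {0A/2Mu/2Ld/1B | 1r 1w}
  3. BR ⇒ go  {0A/2Mu/2Ld/0B | 0r 1w}
  4. ALU→r5 ⇒ no(FU)  {0A/2Mu/2Ld/0B | 0r 1w}
  5. ALU→r0 ⇒ no(FU)  {0A/2Mu/2Ld/0B | 0r 1w}
  6. MUL→r2 ⇒ no(RD_PORT)  {0A/2Mu/2Ld/0B | 0r 1w}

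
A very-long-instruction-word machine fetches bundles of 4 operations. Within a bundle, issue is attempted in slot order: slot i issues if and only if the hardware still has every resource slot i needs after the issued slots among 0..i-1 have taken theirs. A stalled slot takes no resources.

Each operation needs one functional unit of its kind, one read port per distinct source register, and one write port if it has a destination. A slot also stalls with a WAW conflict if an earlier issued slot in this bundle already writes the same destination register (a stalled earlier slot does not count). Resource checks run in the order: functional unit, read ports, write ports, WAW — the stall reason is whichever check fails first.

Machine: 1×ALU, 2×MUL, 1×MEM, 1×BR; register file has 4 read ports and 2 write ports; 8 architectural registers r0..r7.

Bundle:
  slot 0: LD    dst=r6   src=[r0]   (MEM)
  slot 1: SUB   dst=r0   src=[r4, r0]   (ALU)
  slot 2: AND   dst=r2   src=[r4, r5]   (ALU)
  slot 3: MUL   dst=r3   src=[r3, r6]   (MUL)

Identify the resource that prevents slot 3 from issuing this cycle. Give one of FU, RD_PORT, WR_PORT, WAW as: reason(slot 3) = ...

[0] MEM needs rd=1 wr=1: ok; after: ALU=1 MUL=2 MEM=0 BR=1, R=3, W=1
[1] ALU needs rd=2 wr=1: ok; after: ALU=0 MUL=2 MEM=0 BR=1, R=1, W=0
[2] ALU needs rd=2 wr=1: FU; after: ALU=0 MUL=2 MEM=0 BR=1, R=1, W=0
[3] MUL needs rd=2 wr=1: RD_PORT; after: ALU=0 MUL=2 MEM=0 BR=1, R=1, W=0

reason(slot 3) = RD_PORT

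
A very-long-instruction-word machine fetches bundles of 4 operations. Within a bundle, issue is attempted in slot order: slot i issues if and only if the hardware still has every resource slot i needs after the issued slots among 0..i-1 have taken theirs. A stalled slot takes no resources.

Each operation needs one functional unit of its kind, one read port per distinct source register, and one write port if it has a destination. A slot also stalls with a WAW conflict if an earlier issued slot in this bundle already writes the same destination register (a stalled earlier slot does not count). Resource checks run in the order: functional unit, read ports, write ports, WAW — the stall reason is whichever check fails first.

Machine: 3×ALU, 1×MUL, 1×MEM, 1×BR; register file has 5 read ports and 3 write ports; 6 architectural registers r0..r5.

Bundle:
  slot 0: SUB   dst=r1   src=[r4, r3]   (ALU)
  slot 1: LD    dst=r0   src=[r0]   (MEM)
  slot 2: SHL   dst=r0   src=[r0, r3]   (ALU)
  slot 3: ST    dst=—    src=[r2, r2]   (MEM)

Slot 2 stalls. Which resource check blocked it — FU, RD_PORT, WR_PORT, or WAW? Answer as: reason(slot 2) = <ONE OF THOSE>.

reason(slot 2) = WAW

#0 ALU src=r4,r3 dispatched  <A:2 Mu:1 Ld:1 B:1 rd:3 wr:2>
#1 MEM src=r0 dispatched  <A:2 Mu:1 Ld:0 B:1 rd:2 wr:1>
#2 ALU src=r0,r3 held:WAW  <A:2 Mu:1 Ld:0 B:1 rd:2 wr:1>
#3 MEM src=r2,r2 held:FU  <A:2 Mu:1 Ld:0 B:1 rd:2 wr:1>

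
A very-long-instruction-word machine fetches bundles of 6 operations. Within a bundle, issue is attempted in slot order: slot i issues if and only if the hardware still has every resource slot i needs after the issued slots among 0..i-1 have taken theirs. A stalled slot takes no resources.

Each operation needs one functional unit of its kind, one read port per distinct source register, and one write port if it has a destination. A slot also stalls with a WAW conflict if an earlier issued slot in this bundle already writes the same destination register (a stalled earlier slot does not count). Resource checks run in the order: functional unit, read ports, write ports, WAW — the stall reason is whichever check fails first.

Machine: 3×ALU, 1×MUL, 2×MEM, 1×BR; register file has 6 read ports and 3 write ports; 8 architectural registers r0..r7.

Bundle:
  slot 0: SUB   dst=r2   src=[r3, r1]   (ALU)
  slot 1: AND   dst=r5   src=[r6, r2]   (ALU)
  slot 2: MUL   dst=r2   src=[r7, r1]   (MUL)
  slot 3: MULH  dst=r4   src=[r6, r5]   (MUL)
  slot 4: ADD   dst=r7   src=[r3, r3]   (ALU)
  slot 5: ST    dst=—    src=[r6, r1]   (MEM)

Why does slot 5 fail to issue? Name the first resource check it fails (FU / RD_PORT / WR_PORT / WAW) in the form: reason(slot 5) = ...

#0 ALU src=r3,r1 dispatched  <A:2 Mu:1 Ld:2 B:1 rd:4 wr:2>
#1 ALU src=r6,r2 dispatched  <A:1 Mu:1 Ld:2 B:1 rd:2 wr:1>
#2 MUL src=r7,r1 held:WAW  <A:1 Mu:1 Ld:2 B:1 rd:2 wr:1>
#3 MUL src=r6,r5 dispatched  <A:1 Mu:0 Ld:2 B:1 rd:0 wr:0>
#4 ALU src=r3,r3 held:RD_PORT  <A:1 Mu:0 Ld:2 B:1 rd:0 wr:0>
#5 MEM src=r6,r1 held:RD_PORT  <A:1 Mu:0 Ld:2 B:1 rd:0 wr:0>

reason(slot 5) = RD_PORT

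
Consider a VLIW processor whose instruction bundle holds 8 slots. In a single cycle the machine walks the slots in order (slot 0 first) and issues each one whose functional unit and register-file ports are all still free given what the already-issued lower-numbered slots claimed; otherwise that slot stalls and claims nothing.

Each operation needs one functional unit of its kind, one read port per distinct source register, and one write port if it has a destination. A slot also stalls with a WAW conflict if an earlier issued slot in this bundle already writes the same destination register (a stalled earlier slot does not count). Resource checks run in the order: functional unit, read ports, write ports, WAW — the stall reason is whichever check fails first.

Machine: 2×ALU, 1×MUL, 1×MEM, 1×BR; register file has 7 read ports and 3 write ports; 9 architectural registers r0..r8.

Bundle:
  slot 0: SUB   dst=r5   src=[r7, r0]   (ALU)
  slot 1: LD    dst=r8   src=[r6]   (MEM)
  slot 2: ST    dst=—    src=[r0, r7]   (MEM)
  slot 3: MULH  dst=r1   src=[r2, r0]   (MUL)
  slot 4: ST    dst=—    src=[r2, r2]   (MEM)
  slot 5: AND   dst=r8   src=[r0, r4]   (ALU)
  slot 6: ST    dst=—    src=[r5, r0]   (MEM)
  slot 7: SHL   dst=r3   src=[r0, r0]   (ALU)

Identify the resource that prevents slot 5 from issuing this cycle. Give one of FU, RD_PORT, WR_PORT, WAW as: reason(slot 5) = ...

slot 0 (ALU): ISSUE — free A1,Mu1,Ld1,B1 rp5 wp2
slot 1 (MEM): ISSUE — free A1,Mu1,Ld0,B1 rp4 wp1
slot 2 (MEM): stall FU — free A1,Mu1,Ld0,B1 rp4 wp1
slot 3 (MUL): ISSUE — free A1,Mu0,Ld0,B1 rp2 wp0
slot 4 (MEM): stall FU — free A1,Mu0,Ld0,B1 rp2 wp0
slot 5 (ALU): stall WR_PORT — free A1,Mu0,Ld0,B1 rp2 wp0
slot 6 (MEM): stall FU — free A1,Mu0,Ld0,B1 rp2 wp0
slot 7 (ALU): stall WR_PORT — free A1,Mu0,Ld0,B1 rp2 wp0

reason(slot 5) = WR_PORT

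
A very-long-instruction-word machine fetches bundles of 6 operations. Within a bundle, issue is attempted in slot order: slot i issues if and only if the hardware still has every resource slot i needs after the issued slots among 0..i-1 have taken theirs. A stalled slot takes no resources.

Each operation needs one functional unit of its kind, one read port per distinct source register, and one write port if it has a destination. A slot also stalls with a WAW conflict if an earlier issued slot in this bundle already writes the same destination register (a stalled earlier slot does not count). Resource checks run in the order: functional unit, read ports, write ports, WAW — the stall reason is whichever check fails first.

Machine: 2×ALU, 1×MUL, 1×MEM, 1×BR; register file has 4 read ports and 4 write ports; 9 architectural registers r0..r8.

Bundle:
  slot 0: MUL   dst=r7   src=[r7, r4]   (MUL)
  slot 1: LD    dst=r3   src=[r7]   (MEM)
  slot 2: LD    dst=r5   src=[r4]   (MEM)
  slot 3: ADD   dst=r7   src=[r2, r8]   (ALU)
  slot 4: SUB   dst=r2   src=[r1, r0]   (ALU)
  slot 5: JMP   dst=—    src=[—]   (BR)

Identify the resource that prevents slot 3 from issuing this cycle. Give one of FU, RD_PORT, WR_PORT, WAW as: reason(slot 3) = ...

[0] MUL needs rd=2 wr=1: ok; after: ALU=2 MUL=0 MEM=1 BR=1, R=2, W=3
[1] MEM needs rd=1 wr=1: ok; after: ALU=2 MUL=0 MEM=0 BR=1, R=1, W=2
[2] MEM needs rd=1 wr=1: FU; after: ALU=2 MUL=0 MEM=0 BR=1, R=1, W=2
[3] ALU needs rd=2 wr=1: RD_PORT; after: ALU=2 MUL=0 MEM=0 BR=1, R=1, W=2
[4] ALU needs rd=2 wr=1: RD_PORT; after: ALU=2 MUL=0 MEM=0 BR=1, R=1, W=2
[5] BR needs rd=0 wr=0: ok; after: ALU=2 MUL=0 MEM=0 BR=0, R=1, W=2

reason(slot 3) = RD_PORT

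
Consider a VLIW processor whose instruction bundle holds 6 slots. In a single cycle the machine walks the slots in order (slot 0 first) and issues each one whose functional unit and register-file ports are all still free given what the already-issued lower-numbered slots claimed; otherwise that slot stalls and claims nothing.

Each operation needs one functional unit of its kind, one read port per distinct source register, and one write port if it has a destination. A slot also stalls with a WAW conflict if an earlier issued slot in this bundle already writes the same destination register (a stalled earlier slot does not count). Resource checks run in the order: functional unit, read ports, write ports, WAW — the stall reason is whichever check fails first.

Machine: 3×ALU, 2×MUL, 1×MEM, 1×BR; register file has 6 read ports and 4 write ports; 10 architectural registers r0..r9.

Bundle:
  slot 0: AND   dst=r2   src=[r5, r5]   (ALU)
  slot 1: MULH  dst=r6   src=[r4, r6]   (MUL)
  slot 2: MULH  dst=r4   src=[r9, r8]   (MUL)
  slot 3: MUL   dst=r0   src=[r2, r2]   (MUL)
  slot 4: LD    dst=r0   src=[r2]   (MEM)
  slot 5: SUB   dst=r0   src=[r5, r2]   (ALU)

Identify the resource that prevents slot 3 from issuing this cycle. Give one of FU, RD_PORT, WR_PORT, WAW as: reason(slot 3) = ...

reason(slot 3) = FU

[0] ALU needs rd=1 wr=1: ok; after: ALU=2 MUL=2 MEM=1 BR=1, R=5, W=3
[1] MUL needs rd=2 wr=1: ok; after: ALU=2 MUL=1 MEM=1 BR=1, R=3, W=2
[2] MUL needs rd=2 wr=1: ok; after: ALU=2 MUL=0 MEM=1 BR=1, R=1, W=1
[3] MUL needs rd=1 wr=1: FU; after: ALU=2 MUL=0 MEM=1 BR=1, R=1, W=1
[4] MEM needs rd=1 wr=1: ok; after: ALU=2 MUL=0 MEM=0 BR=1, R=0, W=0
[5] ALU needs rd=2 wr=1: RD_PORT; after: ALU=2 MUL=0 MEM=0 BR=1, R=0, W=0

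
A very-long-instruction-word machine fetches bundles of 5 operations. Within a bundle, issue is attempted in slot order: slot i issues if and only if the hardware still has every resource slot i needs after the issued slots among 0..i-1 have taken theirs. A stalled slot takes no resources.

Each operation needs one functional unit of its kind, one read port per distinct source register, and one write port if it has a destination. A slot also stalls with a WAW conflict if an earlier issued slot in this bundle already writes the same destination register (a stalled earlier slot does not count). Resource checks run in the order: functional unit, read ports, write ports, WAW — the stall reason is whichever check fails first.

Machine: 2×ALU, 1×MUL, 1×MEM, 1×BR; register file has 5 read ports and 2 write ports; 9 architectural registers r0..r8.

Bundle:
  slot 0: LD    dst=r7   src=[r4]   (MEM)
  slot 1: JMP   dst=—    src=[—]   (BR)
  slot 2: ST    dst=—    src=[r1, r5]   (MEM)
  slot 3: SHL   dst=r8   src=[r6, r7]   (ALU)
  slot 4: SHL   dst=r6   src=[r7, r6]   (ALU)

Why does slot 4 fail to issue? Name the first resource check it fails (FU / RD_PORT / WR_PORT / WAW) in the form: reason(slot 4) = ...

reason(slot 4) = WR_PORT

[0] MEM needs rd=1 wr=1: ok; after: ALU=2 MUL=1 MEM=0 BR=1, R=4, W=1
[1] BR needs rd=0 wr=0: ok; after: ALU=2 MUL=1 MEM=0 BR=0, R=4, W=1
[2] MEM needs rd=2 wr=0: FU; after: ALU=2 MUL=1 MEM=0 BR=0, R=4, W=1
[3] ALU needs rd=2 wr=1: ok; after: ALU=1 MUL=1 MEM=0 BR=0, R=2, W=0
[4] ALU needs rd=2 wr=1: WR_PORT; after: ALU=1 MUL=1 MEM=0 BR=0, R=2, W=0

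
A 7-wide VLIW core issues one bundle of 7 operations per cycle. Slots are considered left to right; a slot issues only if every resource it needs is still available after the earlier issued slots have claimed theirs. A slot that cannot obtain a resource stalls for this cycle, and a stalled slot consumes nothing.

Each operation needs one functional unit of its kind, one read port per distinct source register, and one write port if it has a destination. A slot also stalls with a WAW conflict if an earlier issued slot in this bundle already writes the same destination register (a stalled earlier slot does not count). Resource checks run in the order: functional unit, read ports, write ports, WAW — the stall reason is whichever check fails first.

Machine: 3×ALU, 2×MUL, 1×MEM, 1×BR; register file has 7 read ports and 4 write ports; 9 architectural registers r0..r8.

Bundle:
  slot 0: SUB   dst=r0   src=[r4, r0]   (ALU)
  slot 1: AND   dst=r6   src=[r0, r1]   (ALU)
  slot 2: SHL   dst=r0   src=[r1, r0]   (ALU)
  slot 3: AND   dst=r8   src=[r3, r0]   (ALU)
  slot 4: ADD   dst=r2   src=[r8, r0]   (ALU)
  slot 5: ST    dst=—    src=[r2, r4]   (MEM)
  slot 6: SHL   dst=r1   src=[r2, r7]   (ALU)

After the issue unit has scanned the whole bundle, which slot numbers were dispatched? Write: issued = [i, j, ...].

issued = [0, 1, 3]

(0) want 1×ALU +2rd +1wr — yes → AL2|MU2|ME1|BR1|rd5|wr3
(1) want 1×ALU +2rd +1wr — yes → AL1|MU2|ME1|BR1|rd3|wr2
(2) want 1×ALU +2rd +1wr — WAW → AL1|MU2|ME1|BR1|rd3|wr2
(3) want 1×ALU +2rd +1wr — yes → AL0|MU2|ME1|BR1|rd1|wr1
(4) want 1×ALU +2rd +1wr — FU → AL0|MU2|ME1|BR1|rd1|wr1
(5) want 1×MEM +2rd +0wr — RD_PORT → AL0|MU2|ME1|BR1|rd1|wr1
(6) want 1×ALU +2rd +1wr — FU → AL0|MU2|ME1|BR1|rd1|wr1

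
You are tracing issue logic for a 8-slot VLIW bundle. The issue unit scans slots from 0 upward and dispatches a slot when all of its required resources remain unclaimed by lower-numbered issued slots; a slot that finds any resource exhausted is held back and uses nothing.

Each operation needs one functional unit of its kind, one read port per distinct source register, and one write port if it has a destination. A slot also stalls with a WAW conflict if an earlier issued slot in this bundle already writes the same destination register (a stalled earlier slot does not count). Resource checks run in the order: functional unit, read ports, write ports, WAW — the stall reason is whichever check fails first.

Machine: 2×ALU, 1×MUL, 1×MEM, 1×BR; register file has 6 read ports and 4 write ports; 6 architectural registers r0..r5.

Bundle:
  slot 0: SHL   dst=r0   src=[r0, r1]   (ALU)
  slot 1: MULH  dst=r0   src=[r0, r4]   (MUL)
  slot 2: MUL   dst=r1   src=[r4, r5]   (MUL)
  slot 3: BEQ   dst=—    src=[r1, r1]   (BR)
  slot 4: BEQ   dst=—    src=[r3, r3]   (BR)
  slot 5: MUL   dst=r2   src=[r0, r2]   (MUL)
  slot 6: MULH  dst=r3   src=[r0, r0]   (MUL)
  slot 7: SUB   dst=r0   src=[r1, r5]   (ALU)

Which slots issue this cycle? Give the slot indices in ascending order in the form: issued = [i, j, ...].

issued = [0, 2, 3]

slot 0 (ALU): ISSUE — free A1,Mu1,Ld1,B1 rp4 wp3
slot 1 (MUL): stall WAW — free A1,Mu1,Ld1,B1 rp4 wp3
slot 2 (MUL): ISSUE — free A1,Mu0,Ld1,B1 rp2 wp2
slot 3 (BR): ISSUE — free A1,Mu0,Ld1,B0 rp1 wp2
slot 4 (BR): stall FU — free A1,Mu0,Ld1,B0 rp1 wp2
slot 5 (MUL): stall FU — free A1,Mu0,Ld1,B0 rp1 wp2
slot 6 (MUL): stall FU — free A1,Mu0,Ld1,B0 rp1 wp2
slot 7 (ALU): stall RD_PORT — free A1,Mu0,Ld1,B0 rp1 wp2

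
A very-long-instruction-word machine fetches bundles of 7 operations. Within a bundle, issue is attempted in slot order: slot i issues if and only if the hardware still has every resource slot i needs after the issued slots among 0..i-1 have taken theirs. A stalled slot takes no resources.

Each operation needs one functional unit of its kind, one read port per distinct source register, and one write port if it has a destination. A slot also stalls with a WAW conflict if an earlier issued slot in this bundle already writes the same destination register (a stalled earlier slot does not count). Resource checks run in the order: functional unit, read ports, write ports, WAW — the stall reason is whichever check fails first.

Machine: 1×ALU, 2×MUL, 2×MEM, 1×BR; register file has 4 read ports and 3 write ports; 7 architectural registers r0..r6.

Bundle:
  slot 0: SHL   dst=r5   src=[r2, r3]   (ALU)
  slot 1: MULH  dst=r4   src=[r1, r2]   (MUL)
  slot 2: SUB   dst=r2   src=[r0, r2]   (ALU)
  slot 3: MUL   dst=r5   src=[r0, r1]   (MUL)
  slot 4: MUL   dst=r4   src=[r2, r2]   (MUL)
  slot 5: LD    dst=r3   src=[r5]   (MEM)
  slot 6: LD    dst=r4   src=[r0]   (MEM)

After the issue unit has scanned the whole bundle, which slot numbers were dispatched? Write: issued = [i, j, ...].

slot 0 (ALU): ISSUE — free A0,Mu2,Ld2,B1 rp2 wp2
slot 1 (MUL): ISSUE — free A0,Mu1,Ld2,B1 rp0 wp1
slot 2 (ALU): stall FU — free A0,Mu1,Ld2,B1 rp0 wp1
slot 3 (MUL): stall RD_PORT — free A0,Mu1,Ld2,B1 rp0 wp1
slot 4 (MUL): stall RD_PORT — free A0,Mu1,Ld2,B1 rp0 wp1
slot 5 (MEM): stall RD_PORT — free A0,Mu1,Ld2,B1 rp0 wp1
slot 6 (MEM): stall RD_PORT — free A0,Mu1,Ld2,B1 rp0 wp1

issued = [0, 1]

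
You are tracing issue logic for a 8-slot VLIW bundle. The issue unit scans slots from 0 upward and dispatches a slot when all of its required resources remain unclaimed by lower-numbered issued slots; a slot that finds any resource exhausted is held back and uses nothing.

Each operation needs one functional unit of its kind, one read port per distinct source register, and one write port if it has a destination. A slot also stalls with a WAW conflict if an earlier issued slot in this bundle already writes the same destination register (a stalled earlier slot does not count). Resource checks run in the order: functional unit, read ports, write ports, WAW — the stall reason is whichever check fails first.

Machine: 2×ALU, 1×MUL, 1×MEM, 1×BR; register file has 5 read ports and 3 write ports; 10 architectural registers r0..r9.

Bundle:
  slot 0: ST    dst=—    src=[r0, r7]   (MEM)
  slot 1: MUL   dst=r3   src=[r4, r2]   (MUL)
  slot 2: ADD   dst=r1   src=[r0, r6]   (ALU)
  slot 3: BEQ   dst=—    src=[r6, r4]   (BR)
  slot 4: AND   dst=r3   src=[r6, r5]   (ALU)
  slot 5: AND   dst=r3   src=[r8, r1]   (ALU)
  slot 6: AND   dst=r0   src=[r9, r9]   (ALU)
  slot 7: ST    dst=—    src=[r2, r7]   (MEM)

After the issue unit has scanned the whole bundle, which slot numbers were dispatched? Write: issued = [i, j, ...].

issued = [0, 1, 6]

(0) want 1×MEM +2rd +0wr — yes → AL2|MU1|ME0|BR1|rd3|wr3
(1) want 1×MUL +2rd +1wr — yes → AL2|MU0|ME0|BR1|rd1|wr2
(2) want 1×ALU +2rd +1wr — RD_PORT → AL2|MU0|ME0|BR1|rd1|wr2
(3) want 1×BR +2rd +0wr — RD_PORT → AL2|MU0|ME0|BR1|rd1|wr2
(4) want 1×ALU +2rd +1wr — RD_PORT → AL2|MU0|ME0|BR1|rd1|wr2
(5) want 1×ALU +2rd +1wr — RD_PORT → AL2|MU0|ME0|BR1|rd1|wr2
(6) want 1×ALU +1rd +1wr — yes → AL1|MU0|ME0|BR1|rd0|wr1
(7) want 1×MEM +2rd +0wr — FU → AL1|MU0|ME0|BR1|rd0|wr1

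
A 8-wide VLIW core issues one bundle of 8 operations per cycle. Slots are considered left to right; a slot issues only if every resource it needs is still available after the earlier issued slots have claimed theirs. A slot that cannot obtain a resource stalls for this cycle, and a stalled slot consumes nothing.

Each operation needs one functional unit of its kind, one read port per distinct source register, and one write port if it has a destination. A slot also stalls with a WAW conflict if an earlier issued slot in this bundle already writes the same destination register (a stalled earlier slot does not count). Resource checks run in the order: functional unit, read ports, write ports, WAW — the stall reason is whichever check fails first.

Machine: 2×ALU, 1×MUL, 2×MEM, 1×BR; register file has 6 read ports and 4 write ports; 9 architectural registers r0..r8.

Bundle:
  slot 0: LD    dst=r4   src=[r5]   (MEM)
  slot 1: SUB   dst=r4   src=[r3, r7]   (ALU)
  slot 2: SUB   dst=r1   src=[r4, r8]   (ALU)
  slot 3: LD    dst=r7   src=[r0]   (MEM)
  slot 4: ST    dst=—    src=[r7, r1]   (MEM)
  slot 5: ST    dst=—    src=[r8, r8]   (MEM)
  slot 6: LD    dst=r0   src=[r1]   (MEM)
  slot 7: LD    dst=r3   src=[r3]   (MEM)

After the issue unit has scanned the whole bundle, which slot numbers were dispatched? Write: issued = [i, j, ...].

issued = [0, 2, 3]

  0. MEM→r4 ⇒ go  {2A/1Mu/1Ld/1B | 5r 3w}
  1. ALU→r4 ⇒ no(WAW)  {2A/1Mu/1Ld/1B | 5r 3w}
  2. ALU→r1 ⇒ go  {1A/1Mu/1Ld/1B | 3r 2w}
  3. MEM→r7 ⇒ go  {1A/1Mu/0Ld/1B | 2r 1w}
  4. MEM ⇒ no(FU)  {1A/1Mu/0Ld/1B | 2r 1w}
  5. MEM ⇒ no(FU)  {1A/1Mu/0Ld/1B | 2r 1w}
  6. MEM→r0 ⇒ no(FU)  {1A/1Mu/0Ld/1B | 2r 1w}
  7. MEM→r3 ⇒ no(FU)  {1A/1Mu/0Ld/1B | 2r 1w}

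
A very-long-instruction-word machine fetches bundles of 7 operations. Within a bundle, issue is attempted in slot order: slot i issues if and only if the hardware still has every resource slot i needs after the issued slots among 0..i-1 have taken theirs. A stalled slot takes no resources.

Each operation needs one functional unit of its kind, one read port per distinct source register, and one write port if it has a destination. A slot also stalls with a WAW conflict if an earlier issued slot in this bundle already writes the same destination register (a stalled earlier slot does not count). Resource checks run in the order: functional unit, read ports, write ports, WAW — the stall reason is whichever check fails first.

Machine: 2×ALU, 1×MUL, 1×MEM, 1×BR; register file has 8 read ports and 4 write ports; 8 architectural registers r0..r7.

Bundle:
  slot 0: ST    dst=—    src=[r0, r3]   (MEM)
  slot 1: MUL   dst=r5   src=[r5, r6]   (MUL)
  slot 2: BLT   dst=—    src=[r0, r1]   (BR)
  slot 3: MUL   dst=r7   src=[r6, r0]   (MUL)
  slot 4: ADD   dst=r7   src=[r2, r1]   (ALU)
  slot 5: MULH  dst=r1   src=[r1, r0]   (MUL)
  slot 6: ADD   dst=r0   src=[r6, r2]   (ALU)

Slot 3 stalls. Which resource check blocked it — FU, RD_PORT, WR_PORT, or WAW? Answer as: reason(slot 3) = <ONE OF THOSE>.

reason(slot 3) = FU

#0 MEM src=r0,r3 dispatched  <A:2 Mu:1 Ld:0 B:1 rd:6 wr:4>
#1 MUL src=r5,r6 dispatched  <A:2 Mu:0 Ld:0 B:1 rd:4 wr:3>
#2 BR src=r0,r1 dispatched  <A:2 Mu:0 Ld:0 B:0 rd:2 wr:3>
#3 MUL src=r6,r0 held:FU  <A:2 Mu:0 Ld:0 B:0 rd:2 wr:3>
#4 ALU src=r2,r1 dispatched  <A:1 Mu:0 Ld:0 B:0 rd:0 wr:2>
#5 MUL src=r1,r0 held:FU  <A:1 Mu:0 Ld:0 B:0 rd:0 wr:2>
#6 ALU src=r6,r2 held:RD_PORT  <A:1 Mu:0 Ld:0 B:0 rd:0 wr:2>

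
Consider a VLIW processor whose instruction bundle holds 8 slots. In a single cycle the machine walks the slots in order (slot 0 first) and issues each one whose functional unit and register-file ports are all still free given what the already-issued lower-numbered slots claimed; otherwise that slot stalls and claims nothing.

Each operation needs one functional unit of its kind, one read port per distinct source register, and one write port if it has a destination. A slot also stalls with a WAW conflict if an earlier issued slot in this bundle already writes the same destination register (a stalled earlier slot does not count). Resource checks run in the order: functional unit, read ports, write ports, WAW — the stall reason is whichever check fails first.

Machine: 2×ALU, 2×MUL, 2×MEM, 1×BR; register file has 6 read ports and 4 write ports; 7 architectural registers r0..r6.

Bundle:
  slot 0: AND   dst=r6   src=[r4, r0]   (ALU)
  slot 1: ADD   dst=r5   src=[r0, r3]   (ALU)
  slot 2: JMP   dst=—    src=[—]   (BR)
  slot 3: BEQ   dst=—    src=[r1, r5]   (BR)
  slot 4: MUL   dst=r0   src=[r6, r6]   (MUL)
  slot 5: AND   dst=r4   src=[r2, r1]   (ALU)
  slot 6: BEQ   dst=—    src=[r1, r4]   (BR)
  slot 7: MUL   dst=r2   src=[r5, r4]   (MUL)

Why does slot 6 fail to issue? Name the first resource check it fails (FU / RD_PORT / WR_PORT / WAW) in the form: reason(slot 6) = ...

reason(slot 6) = FU

slot 0 (ALU): ISSUE — free A1,Mu2,Ld2,B1 rp4 wp3
slot 1 (ALU): ISSUE — free A0,Mu2,Ld2,B1 rp2 wp2
slot 2 (BR): ISSUE — free A0,Mu2,Ld2,B0 rp2 wp2
slot 3 (BR): stall FU — free A0,Mu2,Ld2,B0 rp2 wp2
slot 4 (MUL): ISSUE — free A0,Mu1,Ld2,B0 rp1 wp1
slot 5 (ALU): stall FU — free A0,Mu1,Ld2,B0 rp1 wp1
slot 6 (BR): stall FU — free A0,Mu1,Ld2,B0 rp1 wp1
slot 7 (MUL): stall RD_PORT — free A0,Mu1,Ld2,B0 rp1 wp1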